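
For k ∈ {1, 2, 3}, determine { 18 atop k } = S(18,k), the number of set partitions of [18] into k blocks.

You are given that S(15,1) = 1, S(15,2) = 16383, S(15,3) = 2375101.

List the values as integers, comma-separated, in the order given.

1, 131071, 64439010

@16  (16,1):1·1+0→1, (16,2):16383·2+1→32767, (16,3):2375101·3+16383→7141686
@17  (17,1):1·1+0→1, (17,2):32767·2+1→65535, (17,3):7141686·3+32767→21457825
@18  (18,1):1·1+0→1, (18,2):65535·2+1→131071, (18,3):21457825·3+65535→64439010
Read S(18,1) = 1, S(18,2) = 131071, S(18,3) = 64439010.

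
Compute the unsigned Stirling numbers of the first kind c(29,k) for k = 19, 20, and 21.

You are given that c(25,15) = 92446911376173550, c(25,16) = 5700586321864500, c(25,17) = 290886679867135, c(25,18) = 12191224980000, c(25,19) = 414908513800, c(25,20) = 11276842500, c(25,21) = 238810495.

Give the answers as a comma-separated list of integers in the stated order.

i=26: T(26,16)=92446911376173550+25·5700586321864500=234961569422786050 | T(26,17)=5700586321864500+25·290886679867135=12972753318542875 | T(26,18)=290886679867135+25·12191224980000=595667304367135 | T(26,19)=12191224980000+25·414908513800=22563937825000 | T(26,20)=414908513800+25·11276842500=696829576300 | T(26,21)=11276842500+25·238810495=17247104875
i=27: T(27,17)=234961569422786050+26·12972753318542875=572253155704900800 | T(27,18)=12972753318542875+26·595667304367135=28460103232088385 | T(27,19)=595667304367135+26·22563937825000=1182329687817135 | T(27,20)=22563937825000+26·696829576300=40681506808800 | T(27,21)=696829576300+26·17247104875=1145254303050
i=28: T(28,18)=572253155704900800+27·28460103232088385=1340675942971287195 | T(28,19)=28460103232088385+27·1182329687817135=60383004803151030 | T(28,20)=1182329687817135+27·40681506808800=2280730371654735 | T(28,21)=40681506808800+27·1145254303050=71603372991150
i=29: T(29,19)=1340675942971287195+28·60383004803151030=3031400077459516035 | T(29,20)=60383004803151030+28·2280730371654735=124243455209483610 | T(29,21)=2280730371654735+28·71603372991150=4285624815406935
Read c(29,19) = 3031400077459516035, c(29,20) = 124243455209483610, c(29,21) = 4285624815406935.

3031400077459516035, 124243455209483610, 4285624815406935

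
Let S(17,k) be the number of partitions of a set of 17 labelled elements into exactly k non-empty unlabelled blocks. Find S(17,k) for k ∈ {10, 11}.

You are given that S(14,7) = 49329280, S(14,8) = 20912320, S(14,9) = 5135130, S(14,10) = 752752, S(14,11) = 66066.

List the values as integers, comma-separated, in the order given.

r15: T_15,8=8×20912320+49329280=216627840; T_15,9=9×5135130+20912320=67128490; T_15,10=10×752752+5135130=12662650; T_15,11=11×66066+752752=1479478
r16: T_16,9=9×67128490+216627840=820784250; T_16,10=10×12662650+67128490=193754990; T_16,11=11×1479478+12662650=28936908
r17: T_17,10=10×193754990+820784250=2758334150; T_17,11=11×28936908+193754990=512060978
Read S(17,10) = 2758334150, S(17,11) = 512060978.

2758334150, 512060978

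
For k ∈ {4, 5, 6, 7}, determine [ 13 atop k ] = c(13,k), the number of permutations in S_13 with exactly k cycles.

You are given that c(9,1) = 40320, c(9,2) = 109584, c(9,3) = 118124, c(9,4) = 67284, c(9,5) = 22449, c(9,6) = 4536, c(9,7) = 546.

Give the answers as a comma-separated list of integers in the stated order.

i=10: T(10,1)=0+9·40320=362880 | T(10,2)=40320+9·109584=1026576 | T(10,3)=109584+9·118124=1172700 | T(10,4)=118124+9·67284=723680 | T(10,5)=67284+9·22449=269325 | T(10,6)=22449+9·4536=63273 | T(10,7)=4536+9·546=9450
i=11: T(11,2)=362880+10·1026576=10628640 | T(11,3)=1026576+10·1172700=12753576 | T(11,4)=1172700+10·723680=8409500 | T(11,5)=723680+10·269325=3416930 | T(11,6)=269325+10·63273=902055 | T(11,7)=63273+10·9450=157773
i=12: T(12,3)=10628640+11·12753576=150917976 | T(12,4)=12753576+11·8409500=105258076 | T(12,5)=8409500+11·3416930=45995730 | T(12,6)=3416930+11·902055=13339535 | T(12,7)=902055+11·157773=2637558
i=13: T(13,4)=150917976+12·105258076=1414014888 | T(13,5)=105258076+12·45995730=657206836 | T(13,6)=45995730+12·13339535=206070150 | T(13,7)=13339535+12·2637558=44990231
Read c(13,4) = 1414014888, c(13,5) = 657206836, c(13,6) = 206070150, c(13,7) = 44990231.

1414014888, 657206836, 206070150, 44990231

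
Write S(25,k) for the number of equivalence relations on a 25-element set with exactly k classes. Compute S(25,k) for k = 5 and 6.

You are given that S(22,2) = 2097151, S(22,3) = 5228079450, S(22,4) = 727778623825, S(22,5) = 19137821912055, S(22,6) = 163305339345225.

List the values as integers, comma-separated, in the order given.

2436684974110751, 37026417000002430

row 23: T[23][3]=3·5228079450+2097151=15686335501  T[23][4]=4·727778623825+5228079450=2916342574750  T[23][5]=5·19137821912055+727778623825=96416888184100  T[23][6]=6·163305339345225+19137821912055=998969857983405
row 24: T[24][4]=4·2916342574750+15686335501=11681056634501  T[24][5]=5·96416888184100+2916342574750=485000783495250  T[24][6]=6·998969857983405+96416888184100=6090236036084530
row 25: T[25][5]=5·485000783495250+11681056634501=2436684974110751  T[25][6]=6·6090236036084530+485000783495250=37026417000002430
Read S(25,5) = 2436684974110751, S(25,6) = 37026417000002430.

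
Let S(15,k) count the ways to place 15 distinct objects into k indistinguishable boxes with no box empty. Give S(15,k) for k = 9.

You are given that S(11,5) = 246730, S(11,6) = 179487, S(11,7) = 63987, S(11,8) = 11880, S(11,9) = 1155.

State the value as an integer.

i=12: T(12,6)=246730+6·179487=1323652 | T(12,7)=179487+7·63987=627396 | T(12,8)=63987+8·11880=159027 | T(12,9)=11880+9·1155=22275
i=13: T(13,7)=1323652+7·627396=5715424 | T(13,8)=627396+8·159027=1899612 | T(13,9)=159027+9·22275=359502
i=14: T(14,8)=5715424+8·1899612=20912320 | T(14,9)=1899612+9·359502=5135130
i=15: T(15,9)=20912320+9·5135130=67128490
Read S(15,9) = 67128490.

67128490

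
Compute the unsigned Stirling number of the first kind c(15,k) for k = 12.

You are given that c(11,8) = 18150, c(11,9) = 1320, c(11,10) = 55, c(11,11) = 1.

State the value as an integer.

r12: T_12,9=11×1320+18150=32670; T_12,10=11×55+1320=1925; T_12,11=11×1+55=66; T_12,12=11×0+1=1
r13: T_13,10=12×1925+32670=55770; T_13,11=12×66+1925=2717; T_13,12=12×1+66=78
r14: T_14,11=13×2717+55770=91091; T_14,12=13×78+2717=3731
r15: T_15,12=14×3731+91091=143325
Read c(15,12) = 143325.

143325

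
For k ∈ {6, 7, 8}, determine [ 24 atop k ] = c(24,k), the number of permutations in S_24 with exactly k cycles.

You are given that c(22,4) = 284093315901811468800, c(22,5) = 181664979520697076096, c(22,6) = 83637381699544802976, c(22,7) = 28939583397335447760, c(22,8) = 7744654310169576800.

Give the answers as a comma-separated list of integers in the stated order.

[23] T[23,5]:22*181664979520697076096+284093315901811468800=4280722865357147142912 · T[23,6]:22*83637381699544802976+181664979520697076096=2021687376910682741568 · T[23,7]:22*28939583397335447760+83637381699544802976=720308216440924653696 · T[23,8]:22*7744654310169576800+28939583397335447760=199321978221066137360
[24] T[24,6]:23*2021687376910682741568+4280722865357147142912=50779532534302850198976 · T[24,7]:23*720308216440924653696+2021687376910682741568=18588776355051949776576 · T[24,8]:23*199321978221066137360+720308216440924653696=5304713715525445812976
Read c(24,6) = 50779532534302850198976, c(24,7) = 18588776355051949776576, c(24,8) = 5304713715525445812976.

50779532534302850198976, 18588776355051949776576, 5304713715525445812976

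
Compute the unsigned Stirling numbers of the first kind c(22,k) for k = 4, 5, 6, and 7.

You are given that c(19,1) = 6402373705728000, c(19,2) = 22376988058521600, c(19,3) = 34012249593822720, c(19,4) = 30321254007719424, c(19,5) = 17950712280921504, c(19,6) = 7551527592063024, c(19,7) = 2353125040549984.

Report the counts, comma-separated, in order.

@20  (20,2):22376988058521600·19+6402373705728000→431565146817638400, (20,3):34012249593822720·19+22376988058521600→668609730341153280, (20,4):30321254007719424·19+34012249593822720→610116075740491776, (20,5):17950712280921504·19+30321254007719424→371384787345228000, (20,6):7551527592063024·19+17950712280921504→161429736530118960, (20,7):2353125040549984·19+7551527592063024→52260903362512720
@21  (21,3):668609730341153280·20+431565146817638400→13803759753640704000, (21,4):610116075740491776·20+668609730341153280→12870931245150988800, (21,5):371384787345228000·20+610116075740491776→8037811822645051776, (21,6):161429736530118960·20+371384787345228000→3599979517947607200, (21,7):52260903362512720·20+161429736530118960→1206647803780373360
@22  (22,4):12870931245150988800·21+13803759753640704000→284093315901811468800, (22,5):8037811822645051776·21+12870931245150988800→181664979520697076096, (22,6):3599979517947607200·21+8037811822645051776→83637381699544802976, (22,7):1206647803780373360·21+3599979517947607200→28939583397335447760
Read c(22,4) = 284093315901811468800, c(22,5) = 181664979520697076096, c(22,6) = 83637381699544802976, c(22,7) = 28939583397335447760.

284093315901811468800, 181664979520697076096, 83637381699544802976, 28939583397335447760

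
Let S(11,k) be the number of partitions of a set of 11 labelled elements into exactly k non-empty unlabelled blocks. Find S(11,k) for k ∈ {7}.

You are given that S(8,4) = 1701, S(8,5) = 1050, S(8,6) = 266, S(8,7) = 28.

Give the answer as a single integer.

[9] T[9,5]:5*1050+1701=6951 · T[9,6]:6*266+1050=2646 · T[9,7]:7*28+266=462
[10] T[10,6]:6*2646+6951=22827 · T[10,7]:7*462+2646=5880
[11] T[11,7]:7*5880+22827=63987
Read S(11,7) = 63987.

63987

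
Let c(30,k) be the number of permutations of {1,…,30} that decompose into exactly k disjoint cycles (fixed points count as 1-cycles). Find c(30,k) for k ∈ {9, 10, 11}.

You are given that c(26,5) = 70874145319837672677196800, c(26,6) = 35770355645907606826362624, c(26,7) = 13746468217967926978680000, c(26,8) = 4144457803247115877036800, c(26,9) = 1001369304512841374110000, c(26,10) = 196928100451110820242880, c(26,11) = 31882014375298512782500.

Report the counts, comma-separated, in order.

@27  (27,6):35770355645907606826362624·26+70874145319837672677196800→1000903392113435450162625024, (27,7):13746468217967926978680000·26+35770355645907606826362624→393178529313073708272042624, (27,8):4144457803247115877036800·26+13746468217967926978680000→121502371102392939781636800, (27,9):1001369304512841374110000·26+4144457803247115877036800→30180059720580991603896800, (27,10):196928100451110820242880·26+1001369304512841374110000→6121499916241722700424880, (27,11):31882014375298512782500·26+196928100451110820242880→1025860474208872152587880
@28  (28,7):393178529313073708272042624·27+1000903392113435450162625024→11616723683566425573507775872, (28,8):121502371102392939781636800·27+393178529313073708272042624→3673742549077683082376236224, (28,9):30180059720580991603896800·27+121502371102392939781636800→936363983558079713086850400, (28,10):6121499916241722700424880·27+30180059720580991603896800→195460557459107504515368560, (28,11):1025860474208872152587880·27+6121499916241722700424880→33819732719881270820297640
@29  (29,8):3673742549077683082376236224·28+11616723683566425573507775872→114481515057741551880042390144, (29,9):936363983558079713086850400·28+3673742549077683082376236224→29891934088703915048808047424, (29,10):195460557459107504515368560·28+936363983558079713086850400→6409259592413089839517170080, (29,11):33819732719881270820297640·28+195460557459107504515368560→1142413073615783087483702480
@30  (30,9):29891934088703915048808047424·29+114481515057741551880042390144→981347603630155088295475765440, (30,10):6409259592413089839517170080·29+29891934088703915048808047424→215760462268683520394805979744, (30,11):1142413073615783087483702480·29+6409259592413089839517170080→39539238727270799376544542000
Read c(30,9) = 981347603630155088295475765440, c(30,10) = 215760462268683520394805979744, c(30,11) = 39539238727270799376544542000.

981347603630155088295475765440, 215760462268683520394805979744, 39539238727270799376544542000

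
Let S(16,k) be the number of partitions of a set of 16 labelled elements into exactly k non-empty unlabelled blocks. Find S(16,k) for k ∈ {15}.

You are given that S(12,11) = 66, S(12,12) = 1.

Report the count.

120

[13] T[13,12]:12*1+66=78 · T[13,13]:13*0+1=1
[14] T[14,13]:13*1+78=91 · T[14,14]:14*0+1=1
[15] T[15,14]:14*1+91=105 · T[15,15]:15*0+1=1
[16] T[16,15]:15*1+105=120
Read S(16,15) = 120.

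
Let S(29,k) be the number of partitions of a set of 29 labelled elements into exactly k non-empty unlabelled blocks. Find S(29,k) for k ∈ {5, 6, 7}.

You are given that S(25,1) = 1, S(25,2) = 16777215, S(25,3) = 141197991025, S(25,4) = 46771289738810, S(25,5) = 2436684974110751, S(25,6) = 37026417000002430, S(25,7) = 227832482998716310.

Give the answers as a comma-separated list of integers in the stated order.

@26  (26,2):16777215·2+1→33554431, (26,3):141197991025·3+16777215→423610750290, (26,4):46771289738810·4+141197991025→187226356946265, (26,5):2436684974110751·5+46771289738810→12230196160292565, (26,6):37026417000002430·6+2436684974110751→224595186974125331, (26,7):227832482998716310·7+37026417000002430→1631853797991016600
@27  (27,3):423610750290·3+33554431→1270865805301, (27,4):187226356946265·4+423610750290→749329038535350, (27,5):12230196160292565·5+187226356946265→61338207158409090, (27,6):224595186974125331·6+12230196160292565→1359801318005044551, (27,7):1631853797991016600·7+224595186974125331→11647571772911241531
@28  (28,4):749329038535350·4+1270865805301→2998587019946701, (28,5):61338207158409090·5+749329038535350→307440364830580800, (28,6):1359801318005044551·6+61338207158409090→8220146115188676396, (28,7):11647571772911241531·7+1359801318005044551→82892803728383735268
@29  (29,5):307440364830580800·5+2998587019946701→1540200411172850701, (29,6):8220146115188676396·6+307440364830580800→49628317055962639176, (29,7):82892803728383735268·7+8220146115188676396→588469772213874823272
Read S(29,5) = 1540200411172850701, S(29,6) = 49628317055962639176, S(29,7) = 588469772213874823272.

1540200411172850701, 49628317055962639176, 588469772213874823272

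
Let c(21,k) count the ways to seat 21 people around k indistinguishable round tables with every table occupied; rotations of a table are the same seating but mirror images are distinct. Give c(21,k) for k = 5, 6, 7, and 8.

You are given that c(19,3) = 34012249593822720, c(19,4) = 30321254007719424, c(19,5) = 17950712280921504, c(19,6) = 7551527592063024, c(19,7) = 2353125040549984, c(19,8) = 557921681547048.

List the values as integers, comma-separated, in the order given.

i=20: T(20,4)=34012249593822720+19·30321254007719424=610116075740491776 | T(20,5)=30321254007719424+19·17950712280921504=371384787345228000 | T(20,6)=17950712280921504+19·7551527592063024=161429736530118960 | T(20,7)=7551527592063024+19·2353125040549984=52260903362512720 | T(20,8)=2353125040549984+19·557921681547048=12953636989943896
i=21: T(21,5)=610116075740491776+20·371384787345228000=8037811822645051776 | T(21,6)=371384787345228000+20·161429736530118960=3599979517947607200 | T(21,7)=161429736530118960+20·52260903362512720=1206647803780373360 | T(21,8)=52260903362512720+20·12953636989943896=311333643161390640
Read c(21,5) = 8037811822645051776, c(21,6) = 3599979517947607200, c(21,7) = 1206647803780373360, c(21,8) = 311333643161390640.

8037811822645051776, 3599979517947607200, 1206647803780373360, 311333643161390640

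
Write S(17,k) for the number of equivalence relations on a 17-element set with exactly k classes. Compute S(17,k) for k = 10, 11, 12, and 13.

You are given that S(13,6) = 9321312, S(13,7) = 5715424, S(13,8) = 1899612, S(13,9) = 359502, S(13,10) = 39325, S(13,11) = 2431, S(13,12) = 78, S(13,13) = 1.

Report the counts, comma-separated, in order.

2758334150, 512060978, 62022324, 4910178

[14] T[14,7]:7*5715424+9321312=49329280 · T[14,8]:8*1899612+5715424=20912320 · T[14,9]:9*359502+1899612=5135130 · T[14,10]:10*39325+359502=752752 · T[14,11]:11*2431+39325=66066 · T[14,12]:12*78+2431=3367 · T[14,13]:13*1+78=91
[15] T[15,8]:8*20912320+49329280=216627840 · T[15,9]:9*5135130+20912320=67128490 · T[15,10]:10*752752+5135130=12662650 · T[15,11]:11*66066+752752=1479478 · T[15,12]:12*3367+66066=106470 · T[15,13]:13*91+3367=4550
[16] T[16,9]:9*67128490+216627840=820784250 · T[16,10]:10*12662650+67128490=193754990 · T[16,11]:11*1479478+12662650=28936908 · T[16,12]:12*106470+1479478=2757118 · T[16,13]:13*4550+106470=165620
[17] T[17,10]:10*193754990+820784250=2758334150 · T[17,11]:11*28936908+193754990=512060978 · T[17,12]:12*2757118+28936908=62022324 · T[17,13]:13*165620+2757118=4910178
Read S(17,10) = 2758334150, S(17,11) = 512060978, S(17,12) = 62022324, S(17,13) = 4910178.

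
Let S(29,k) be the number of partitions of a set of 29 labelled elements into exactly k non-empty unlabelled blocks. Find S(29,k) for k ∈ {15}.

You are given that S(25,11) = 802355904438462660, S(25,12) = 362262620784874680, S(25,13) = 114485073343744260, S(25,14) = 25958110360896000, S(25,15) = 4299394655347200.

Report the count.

r26: T_26,12=12×362262620784874680+802355904438462660=5149507353856958820; T_26,13=13×114485073343744260+362262620784874680=1850568574253550060; T_26,14=14×25958110360896000+114485073343744260=477898618396288260; T_26,15=15×4299394655347200+25958110360896000=90449030191104000
r27: T_27,13=13×1850568574253550060+5149507353856958820=29206898819153109600; T_27,14=14×477898618396288260+1850568574253550060=8541149231801585700; T_27,15=15×90449030191104000+477898618396288260=1834634071262848260
r28: T_28,14=14×8541149231801585700+29206898819153109600=148782988064375309400; T_28,15=15×1834634071262848260+8541149231801585700=36060660300744309600
r29: T_29,15=15×36060660300744309600+148782988064375309400=689692892575539953400
Read S(29,15) = 689692892575539953400.

689692892575539953400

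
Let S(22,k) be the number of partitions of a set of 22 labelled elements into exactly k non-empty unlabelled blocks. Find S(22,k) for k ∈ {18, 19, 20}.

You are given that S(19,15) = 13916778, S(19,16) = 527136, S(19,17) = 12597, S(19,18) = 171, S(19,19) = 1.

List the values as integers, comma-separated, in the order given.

53374629, 1389850, 23485

[20] T[20,16]:16*527136+13916778=22350954 · T[20,17]:17*12597+527136=741285 · T[20,18]:18*171+12597=15675 · T[20,19]:19*1+171=190 · T[20,20]:20*0+1=1
[21] T[21,17]:17*741285+22350954=34952799 · T[21,18]:18*15675+741285=1023435 · T[21,19]:19*190+15675=19285 · T[21,20]:20*1+190=210
[22] T[22,18]:18*1023435+34952799=53374629 · T[22,19]:19*19285+1023435=1389850 · T[22,20]:20*210+19285=23485
Read S(22,18) = 53374629, S(22,19) = 1389850, S(22,20) = 23485.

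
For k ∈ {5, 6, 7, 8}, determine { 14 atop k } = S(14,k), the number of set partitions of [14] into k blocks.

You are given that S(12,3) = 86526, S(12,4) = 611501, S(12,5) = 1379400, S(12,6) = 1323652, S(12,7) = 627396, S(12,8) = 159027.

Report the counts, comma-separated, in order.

row 13: T[13][4]=4·611501+86526=2532530  T[13][5]=5·1379400+611501=7508501  T[13][6]=6·1323652+1379400=9321312  T[13][7]=7·627396+1323652=5715424  T[13][8]=8·159027+627396=1899612
row 14: T[14][5]=5·7508501+2532530=40075035  T[14][6]=6·9321312+7508501=63436373  T[14][7]=7·5715424+9321312=49329280  T[14][8]=8·1899612+5715424=20912320
Read S(14,5) = 40075035, S(14,6) = 63436373, S(14,7) = 49329280, S(14,8) = 20912320.

40075035, 63436373, 49329280, 20912320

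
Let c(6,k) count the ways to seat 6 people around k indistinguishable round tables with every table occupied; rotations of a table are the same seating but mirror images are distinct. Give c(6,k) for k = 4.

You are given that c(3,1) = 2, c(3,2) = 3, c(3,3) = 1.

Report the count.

85

row 4: T[4][2]=3·3+2=11  T[4][3]=3·1+3=6  T[4][4]=3·0+1=1
row 5: T[5][3]=4·6+11=35  T[5][4]=4·1+6=10
row 6: T[6][4]=5·10+35=85
Read c(6,4) = 85.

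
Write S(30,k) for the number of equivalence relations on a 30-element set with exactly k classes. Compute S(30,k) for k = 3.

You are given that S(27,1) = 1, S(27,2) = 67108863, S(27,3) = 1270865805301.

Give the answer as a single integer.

i=28: T(28,1)=0+1·1=1 | T(28,2)=1+2·67108863=134217727 | T(28,3)=67108863+3·1270865805301=3812664524766
i=29: T(29,2)=1+2·134217727=268435455 | T(29,3)=134217727+3·3812664524766=11438127792025
i=30: T(30,3)=268435455+3·11438127792025=34314651811530
Read S(30,3) = 34314651811530.

34314651811530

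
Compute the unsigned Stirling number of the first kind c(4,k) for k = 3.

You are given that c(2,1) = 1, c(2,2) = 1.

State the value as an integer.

row 3: T[3][2]=2·1+1=3  T[3][3]=2·0+1=1
row 4: T[4][3]=3·1+3=6
Read c(4,3) = 6.

6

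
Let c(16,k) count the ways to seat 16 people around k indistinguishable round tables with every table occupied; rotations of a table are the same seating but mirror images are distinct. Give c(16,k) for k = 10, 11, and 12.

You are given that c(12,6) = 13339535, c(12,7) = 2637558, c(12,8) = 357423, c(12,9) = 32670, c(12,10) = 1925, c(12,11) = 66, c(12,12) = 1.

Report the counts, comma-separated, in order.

i=13: T(13,7)=13339535+12·2637558=44990231 | T(13,8)=2637558+12·357423=6926634 | T(13,9)=357423+12·32670=749463 | T(13,10)=32670+12·1925=55770 | T(13,11)=1925+12·66=2717 | T(13,12)=66+12·1=78
i=14: T(14,8)=44990231+13·6926634=135036473 | T(14,9)=6926634+13·749463=16669653 | T(14,10)=749463+13·55770=1474473 | T(14,11)=55770+13·2717=91091 | T(14,12)=2717+13·78=3731
i=15: T(15,9)=135036473+14·16669653=368411615 | T(15,10)=16669653+14·1474473=37312275 | T(15,11)=1474473+14·91091=2749747 | T(15,12)=91091+14·3731=143325
i=16: T(16,10)=368411615+15·37312275=928095740 | T(16,11)=37312275+15·2749747=78558480 | T(16,12)=2749747+15·143325=4899622
Read c(16,10) = 928095740, c(16,11) = 78558480, c(16,12) = 4899622.

928095740, 78558480, 4899622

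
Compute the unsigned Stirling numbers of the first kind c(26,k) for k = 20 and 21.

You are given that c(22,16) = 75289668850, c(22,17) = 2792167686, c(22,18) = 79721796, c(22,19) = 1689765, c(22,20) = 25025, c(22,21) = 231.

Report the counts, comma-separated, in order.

@23  (23,17):2792167686·22+75289668850→136717357942, (23,18):79721796·22+2792167686→4546047198, (23,19):1689765·22+79721796→116896626, (23,20):25025·22+1689765→2240315, (23,21):231·22+25025→30107
@24  (24,18):4546047198·23+136717357942→241276443496, (24,19):116896626·23+4546047198→7234669596, (24,20):2240315·23+116896626→168423871, (24,21):30107·23+2240315→2932776
@25  (25,19):7234669596·24+241276443496→414908513800, (25,20):168423871·24+7234669596→11276842500, (25,21):2932776·24+168423871→238810495
@26  (26,20):11276842500·25+414908513800→696829576300, (26,21):238810495·25+11276842500→17247104875
Read c(26,20) = 696829576300, c(26,21) = 17247104875.

696829576300, 17247104875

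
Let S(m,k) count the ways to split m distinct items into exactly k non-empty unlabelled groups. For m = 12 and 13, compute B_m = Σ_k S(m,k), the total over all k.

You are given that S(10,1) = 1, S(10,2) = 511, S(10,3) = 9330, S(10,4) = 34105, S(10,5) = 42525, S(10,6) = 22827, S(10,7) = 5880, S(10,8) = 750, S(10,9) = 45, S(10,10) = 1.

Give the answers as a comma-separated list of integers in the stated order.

@11  (11,1):1·1+0→1, (11,2):511·2+1→1023, (11,3):9330·3+511→28501, (11,4):34105·4+9330→145750, (11,5):42525·5+34105→246730, (11,6):22827·6+42525→179487, (11,7):5880·7+22827→63987, (11,8):750·8+5880→11880, (11,9):45·9+750→1155, (11,10):1·10+45→55, (11,11):0·11+1→1
@12  (12,1):1·1+0→1, (12,2):1023·2+1→2047, (12,3):28501·3+1023→86526, (12,4):145750·4+28501→611501, (12,5):246730·5+145750→1379400, (12,6):179487·6+246730→1323652, (12,7):63987·7+179487→627396, (12,8):11880·8+63987→159027, (12,9):1155·9+11880→22275, (12,10):55·10+1155→1705, (12,11):1·11+55→66, (12,12):0·12+1→1
@13  (13,1):1·1+0→1, (13,2):2047·2+1→4095, (13,3):86526·3+2047→261625, (13,4):611501·4+86526→2532530, (13,5):1379400·5+611501→7508501, (13,6):1323652·6+1379400→9321312, (13,7):627396·7+1323652→5715424, (13,8):159027·8+627396→1899612, (13,9):22275·9+159027→359502, (13,10):1705·10+22275→39325, (13,11):66·11+1705→2431, (13,12):1·12+66→78, (13,13):0·13+1→1
B_12 = ΣS(12,k) = 1+2047+86526+611501+1379400+1323652+627396+159027+22275+1705+66+1 = 4213597
B_13 = ΣS(13,k) = 1+4095+261625+2532530+7508501+9321312+5715424+1899612+359502+39325+2431+78+1 = 27644437

4213597, 27644437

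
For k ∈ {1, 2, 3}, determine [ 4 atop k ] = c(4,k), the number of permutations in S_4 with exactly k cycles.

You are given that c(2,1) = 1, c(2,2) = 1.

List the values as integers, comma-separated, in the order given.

row 3: T[3][1]=2·1+0=2  T[3][2]=2·1+1=3  T[3][3]=2·0+1=1
row 4: T[4][1]=3·2+0=6  T[4][2]=3·3+2=11  T[4][3]=3·1+3=6
Read c(4,1) = 6, c(4,2) = 11, c(4,3) = 6.

6, 11, 6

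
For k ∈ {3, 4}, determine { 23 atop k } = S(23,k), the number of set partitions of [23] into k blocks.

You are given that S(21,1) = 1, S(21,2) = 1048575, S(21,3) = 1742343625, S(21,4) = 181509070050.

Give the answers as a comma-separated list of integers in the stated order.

r22: T_22,2=2×1048575+1=2097151; T_22,3=3×1742343625+1048575=5228079450; T_22,4=4×181509070050+1742343625=727778623825
r23: T_23,3=3×5228079450+2097151=15686335501; T_23,4=4×727778623825+5228079450=2916342574750
Read S(23,3) = 15686335501, S(23,4) = 2916342574750.

15686335501, 2916342574750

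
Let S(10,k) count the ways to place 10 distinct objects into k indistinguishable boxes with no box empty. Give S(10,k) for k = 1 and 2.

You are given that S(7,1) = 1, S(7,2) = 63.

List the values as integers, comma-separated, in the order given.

1, 511

i=8: T(8,1)=0+1·1=1 | T(8,2)=1+2·63=127
i=9: T(9,1)=0+1·1=1 | T(9,2)=1+2·127=255
i=10: T(10,1)=0+1·1=1 | T(10,2)=1+2·255=511
Read S(10,1) = 1, S(10,2) = 511.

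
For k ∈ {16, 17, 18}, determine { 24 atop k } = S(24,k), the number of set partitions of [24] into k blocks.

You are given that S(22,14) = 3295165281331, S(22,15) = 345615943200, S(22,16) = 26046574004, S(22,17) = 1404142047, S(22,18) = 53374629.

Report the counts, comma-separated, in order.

20677182465555, 1610949936915, 92484925445

[23] T[23,15]:15*345615943200+3295165281331=8479404429331 · T[23,16]:16*26046574004+345615943200=762361127264 · T[23,17]:17*1404142047+26046574004=49916988803 · T[23,18]:18*53374629+1404142047=2364885369
[24] T[24,16]:16*762361127264+8479404429331=20677182465555 · T[24,17]:17*49916988803+762361127264=1610949936915 · T[24,18]:18*2364885369+49916988803=92484925445
Read S(24,16) = 20677182465555, S(24,17) = 1610949936915, S(24,18) = 92484925445.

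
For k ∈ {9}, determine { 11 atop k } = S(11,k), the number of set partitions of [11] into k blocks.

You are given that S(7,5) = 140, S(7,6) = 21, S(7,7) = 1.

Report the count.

r8: T_8,6=6×21+140=266; T_8,7=7×1+21=28; T_8,8=8×0+1=1
r9: T_9,7=7×28+266=462; T_9,8=8×1+28=36; T_9,9=9×0+1=1
r10: T_10,8=8×36+462=750; T_10,9=9×1+36=45
r11: T_11,9=9×45+750=1155
Read S(11,9) = 1155.

1155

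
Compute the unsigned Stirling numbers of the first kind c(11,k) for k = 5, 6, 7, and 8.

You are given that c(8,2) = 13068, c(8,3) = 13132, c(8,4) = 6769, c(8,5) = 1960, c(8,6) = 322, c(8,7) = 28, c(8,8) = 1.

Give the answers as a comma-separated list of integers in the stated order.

3416930, 902055, 157773, 18150

row 9: T[9][3]=8·13132+13068=118124  T[9][4]=8·6769+13132=67284  T[9][5]=8·1960+6769=22449  T[9][6]=8·322+1960=4536  T[9][7]=8·28+322=546  T[9][8]=8·1+28=36
row 10: T[10][4]=9·67284+118124=723680  T[10][5]=9·22449+67284=269325  T[10][6]=9·4536+22449=63273  T[10][7]=9·546+4536=9450  T[10][8]=9·36+546=870
row 11: T[11][5]=10·269325+723680=3416930  T[11][6]=10·63273+269325=902055  T[11][7]=10·9450+63273=157773  T[11][8]=10·870+9450=18150
Read c(11,5) = 3416930, c(11,6) = 902055, c(11,7) = 157773, c(11,8) = 18150.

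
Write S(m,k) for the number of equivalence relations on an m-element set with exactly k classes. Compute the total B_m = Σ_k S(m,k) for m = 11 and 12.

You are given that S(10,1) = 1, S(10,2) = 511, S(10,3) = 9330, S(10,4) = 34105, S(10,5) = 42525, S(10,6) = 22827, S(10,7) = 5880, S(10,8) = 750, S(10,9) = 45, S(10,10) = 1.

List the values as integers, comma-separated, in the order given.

i=11: T(11,1)=0+1·1=1 | T(11,2)=1+2·511=1023 | T(11,3)=511+3·9330=28501 | T(11,4)=9330+4·34105=145750 | T(11,5)=34105+5·42525=246730 | T(11,6)=42525+6·22827=179487 | T(11,7)=22827+7·5880=63987 | T(11,8)=5880+8·750=11880 | T(11,9)=750+9·45=1155 | T(11,10)=45+10·1=55 | T(11,11)=1+11·0=1
i=12: T(12,1)=0+1·1=1 | T(12,2)=1+2·1023=2047 | T(12,3)=1023+3·28501=86526 | T(12,4)=28501+4·145750=611501 | T(12,5)=145750+5·246730=1379400 | T(12,6)=246730+6·179487=1323652 | T(12,7)=179487+7·63987=627396 | T(12,8)=63987+8·11880=159027 | T(12,9)=11880+9·1155=22275 | T(12,10)=1155+10·55=1705 | T(12,11)=55+11·1=66 | T(12,12)=1+12·0=1
B_11 = ΣS(11,k) = 1+1023+28501+145750+246730+179487+63987+11880+1155+55+1 = 678570
B_12 = ΣS(12,k) = 1+2047+86526+611501+1379400+1323652+627396+159027+22275+1705+66+1 = 4213597

678570, 4213597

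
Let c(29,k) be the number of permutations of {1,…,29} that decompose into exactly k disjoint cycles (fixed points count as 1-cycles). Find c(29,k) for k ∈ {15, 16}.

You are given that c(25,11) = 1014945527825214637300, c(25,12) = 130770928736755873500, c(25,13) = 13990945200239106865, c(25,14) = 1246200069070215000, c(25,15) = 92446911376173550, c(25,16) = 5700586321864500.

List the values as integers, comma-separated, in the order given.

row 26: T[26][12]=25·130770928736755873500+1014945527825214637300=4284218746244111474800  T[26][13]=25·13990945200239106865+130770928736755873500=480544558742733545125  T[26][14]=25·1246200069070215000+13990945200239106865=45145946926994481865  T[26][15]=25·92446911376173550+1246200069070215000=3557372853474553750  T[26][16]=25·5700586321864500+92446911376173550=234961569422786050
row 27: T[27][13]=26·480544558742733545125+4284218746244111474800=16778377273555183648050  T[27][14]=26·45145946926994481865+480544558742733545125=1654339178844590073615  T[27][15]=26·3557372853474553750+45145946926994481865=137637641117332879365  T[27][16]=26·234961569422786050+3557372853474553750=9666373658466991050
row 28: T[28][14]=27·1654339178844590073615+16778377273555183648050=61445535102359115635655  T[28][15]=27·137637641117332879365+1654339178844590073615=5370555489012577816470  T[28][16]=27·9666373658466991050+137637641117332879365=398629729895941637715
row 29: T[29][15]=28·5370555489012577816470+61445535102359115635655=211821088794711294496815  T[29][16]=28·398629729895941637715+5370555489012577816470=16532187926098943672490
Read c(29,15) = 211821088794711294496815, c(29,16) = 16532187926098943672490.

211821088794711294496815, 16532187926098943672490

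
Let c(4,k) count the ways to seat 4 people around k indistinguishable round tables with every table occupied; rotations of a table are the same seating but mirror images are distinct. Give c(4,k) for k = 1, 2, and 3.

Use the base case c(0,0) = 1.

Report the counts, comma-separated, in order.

r1: T_1,1=0×0+1=1
r2: T_2,1=1×1+0=1; T_2,2=1×0+1=1
r3: T_3,1=2×1+0=2; T_3,2=2×1+1=3; T_3,3=2×0+1=1
r4: T_4,1=3×2+0=6; T_4,2=3×3+2=11; T_4,3=3×1+3=6
Read c(4,1) = 6, c(4,2) = 11, c(4,3) = 6.

6, 11, 6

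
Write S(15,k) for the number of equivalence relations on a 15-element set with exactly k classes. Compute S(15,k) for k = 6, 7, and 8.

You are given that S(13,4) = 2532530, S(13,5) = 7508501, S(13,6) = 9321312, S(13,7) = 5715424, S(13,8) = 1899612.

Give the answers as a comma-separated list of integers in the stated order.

@14  (14,5):7508501·5+2532530→40075035, (14,6):9321312·6+7508501→63436373, (14,7):5715424·7+9321312→49329280, (14,8):1899612·8+5715424→20912320
@15  (15,6):63436373·6+40075035→420693273, (15,7):49329280·7+63436373→408741333, (15,8):20912320·8+49329280→216627840
Read S(15,6) = 420693273, S(15,7) = 408741333, S(15,8) = 216627840.

420693273, 408741333, 216627840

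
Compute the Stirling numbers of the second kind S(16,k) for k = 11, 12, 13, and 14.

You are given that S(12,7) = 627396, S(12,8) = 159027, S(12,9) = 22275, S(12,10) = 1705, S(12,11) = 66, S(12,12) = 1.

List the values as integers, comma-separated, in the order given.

i=13: T(13,8)=627396+8·159027=1899612 | T(13,9)=159027+9·22275=359502 | T(13,10)=22275+10·1705=39325 | T(13,11)=1705+11·66=2431 | T(13,12)=66+12·1=78 | T(13,13)=1+13·0=1
i=14: T(14,9)=1899612+9·359502=5135130 | T(14,10)=359502+10·39325=752752 | T(14,11)=39325+11·2431=66066 | T(14,12)=2431+12·78=3367 | T(14,13)=78+13·1=91 | T(14,14)=1+14·0=1
i=15: T(15,10)=5135130+10·752752=12662650 | T(15,11)=752752+11·66066=1479478 | T(15,12)=66066+12·3367=106470 | T(15,13)=3367+13·91=4550 | T(15,14)=91+14·1=105
i=16: T(16,11)=12662650+11·1479478=28936908 | T(16,12)=1479478+12·106470=2757118 | T(16,13)=106470+13·4550=165620 | T(16,14)=4550+14·105=6020
Read S(16,11) = 28936908, S(16,12) = 2757118, S(16,13) = 165620, S(16,14) = 6020.

28936908, 2757118, 165620, 6020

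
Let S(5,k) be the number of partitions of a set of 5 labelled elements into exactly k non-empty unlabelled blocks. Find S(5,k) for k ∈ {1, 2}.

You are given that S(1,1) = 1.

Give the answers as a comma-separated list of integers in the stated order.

r2: T_2,1=1×1+0=1; T_2,2=2×0+1=1
r3: T_3,1=1×1+0=1; T_3,2=2×1+1=3
r4: T_4,1=1×1+0=1; T_4,2=2×3+1=7
r5: T_5,1=1×1+0=1; T_5,2=2×7+1=15
Read S(5,1) = 1, S(5,2) = 15.

1, 15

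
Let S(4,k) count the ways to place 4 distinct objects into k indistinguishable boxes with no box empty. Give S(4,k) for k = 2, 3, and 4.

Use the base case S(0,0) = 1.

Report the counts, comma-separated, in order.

r1: T_1,1=1×0+1=1
r2: T_2,1=1×1+0=1; T_2,2=2×0+1=1
r3: T_3,1=1×1+0=1; T_3,2=2×1+1=3; T_3,3=3×0+1=1
r4: T_4,2=2×3+1=7; T_4,3=3×1+3=6; T_4,4=4×0+1=1
Read S(4,2) = 7, S(4,3) = 6, S(4,4) = 1.

7, 6, 1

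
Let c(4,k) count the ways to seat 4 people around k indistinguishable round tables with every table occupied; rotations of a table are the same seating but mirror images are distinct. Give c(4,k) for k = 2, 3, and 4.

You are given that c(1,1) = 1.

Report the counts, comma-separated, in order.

row 2: T[2][1]=1·1+0=1  T[2][2]=1·0+1=1
row 3: T[3][1]=2·1+0=2  T[3][2]=2·1+1=3  T[3][3]=2·0+1=1
row 4: T[4][2]=3·3+2=11  T[4][3]=3·1+3=6  T[4][4]=3·0+1=1
Read c(4,2) = 11, c(4,3) = 6, c(4,4) = 1.

11, 6, 1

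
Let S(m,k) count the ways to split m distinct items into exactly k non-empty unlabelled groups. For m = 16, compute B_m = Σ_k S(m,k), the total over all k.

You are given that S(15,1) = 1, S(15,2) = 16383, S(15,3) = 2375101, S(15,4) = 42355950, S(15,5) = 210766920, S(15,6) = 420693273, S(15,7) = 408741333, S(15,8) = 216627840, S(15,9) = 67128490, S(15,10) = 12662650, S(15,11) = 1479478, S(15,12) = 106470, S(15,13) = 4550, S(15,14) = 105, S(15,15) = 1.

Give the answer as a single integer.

10480142147

[16] T[16,1]:1*1+0=1 · T[16,2]:2*16383+1=32767 · T[16,3]:3*2375101+16383=7141686 · T[16,4]:4*42355950+2375101=171798901 · T[16,5]:5*210766920+42355950=1096190550 · T[16,6]:6*420693273+210766920=2734926558 · T[16,7]:7*408741333+420693273=3281882604 · T[16,8]:8*216627840+408741333=2141764053 · T[16,9]:9*67128490+216627840=820784250 · T[16,10]:10*12662650+67128490=193754990 · T[16,11]:11*1479478+12662650=28936908 · T[16,12]:12*106470+1479478=2757118 · T[16,13]:13*4550+106470=165620 · T[16,14]:14*105+4550=6020 · T[16,15]:15*1+105=120 · T[16,16]:16*0+1=1
B_16 = ΣS(16,k) = 1+32767+7141686+171798901+1096190550+2734926558+3281882604+2141764053+820784250+193754990+28936908+2757118+165620+6020+120+1 = 10480142147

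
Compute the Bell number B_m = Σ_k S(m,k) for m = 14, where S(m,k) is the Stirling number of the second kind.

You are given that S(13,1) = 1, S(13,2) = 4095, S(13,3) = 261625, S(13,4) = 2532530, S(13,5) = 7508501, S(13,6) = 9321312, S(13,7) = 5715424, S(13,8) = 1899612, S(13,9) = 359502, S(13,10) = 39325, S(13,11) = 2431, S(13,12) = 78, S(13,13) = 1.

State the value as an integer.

r14: T_14,1=1×1+0=1; T_14,2=2×4095+1=8191; T_14,3=3×261625+4095=788970; T_14,4=4×2532530+261625=10391745; T_14,5=5×7508501+2532530=40075035; T_14,6=6×9321312+7508501=63436373; T_14,7=7×5715424+9321312=49329280; T_14,8=8×1899612+5715424=20912320; T_14,9=9×359502+1899612=5135130; T_14,10=10×39325+359502=752752; T_14,11=11×2431+39325=66066; T_14,12=12×78+2431=3367; T_14,13=13×1+78=91; T_14,14=14×0+1=1
B_14 = ΣS(14,k) = 1+8191+788970+10391745+40075035+63436373+49329280+20912320+5135130+752752+66066+3367+91+1 = 190899322

190899322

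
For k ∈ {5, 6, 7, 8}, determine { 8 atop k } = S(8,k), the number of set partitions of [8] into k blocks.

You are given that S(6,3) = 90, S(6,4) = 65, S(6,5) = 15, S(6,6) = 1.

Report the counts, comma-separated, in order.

row 7: T[7][4]=4·65+90=350  T[7][5]=5·15+65=140  T[7][6]=6·1+15=21  T[7][7]=7·0+1=1
row 8: T[8][5]=5·140+350=1050  T[8][6]=6·21+140=266  T[8][7]=7·1+21=28  T[8][8]=8·0+1=1
Read S(8,5) = 1050, S(8,6) = 266, S(8,7) = 28, S(8,8) = 1.

1050, 266, 28, 1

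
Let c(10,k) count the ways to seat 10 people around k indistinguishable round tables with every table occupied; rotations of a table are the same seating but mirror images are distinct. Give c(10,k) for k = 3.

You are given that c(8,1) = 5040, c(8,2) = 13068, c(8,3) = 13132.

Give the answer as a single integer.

@9  (9,2):13068·8+5040→109584, (9,3):13132·8+13068→118124
@10  (10,3):118124·9+109584→1172700
Read c(10,3) = 1172700.

1172700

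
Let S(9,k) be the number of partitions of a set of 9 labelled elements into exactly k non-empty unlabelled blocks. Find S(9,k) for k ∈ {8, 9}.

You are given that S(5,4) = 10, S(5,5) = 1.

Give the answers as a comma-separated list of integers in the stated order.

[6] T[6,5]:5*1+10=15 · T[6,6]:6*0+1=1
[7] T[7,6]:6*1+15=21 · T[7,7]:7*0+1=1
[8] T[8,7]:7*1+21=28 · T[8,8]:8*0+1=1
[9] T[9,8]:8*1+28=36 · T[9,9]:9*0+1=1
Read S(9,8) = 36, S(9,9) = 1.

36, 1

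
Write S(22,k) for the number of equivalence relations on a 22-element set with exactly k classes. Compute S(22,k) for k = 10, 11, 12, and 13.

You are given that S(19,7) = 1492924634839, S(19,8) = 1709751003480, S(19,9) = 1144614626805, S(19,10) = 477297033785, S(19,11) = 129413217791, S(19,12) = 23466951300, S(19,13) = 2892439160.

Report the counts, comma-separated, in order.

row 20: T[20][8]=8·1709751003480+1492924634839=15170932662679  T[20][9]=9·1144614626805+1709751003480=12011282644725  T[20][10]=10·477297033785+1144614626805=5917584964655  T[20][11]=11·129413217791+477297033785=1900842429486  T[20][12]=12·23466951300+129413217791=411016633391  T[20][13]=13·2892439160+23466951300=61068660380
row 21: T[21][9]=9·12011282644725+15170932662679=123272476465204  T[21][10]=10·5917584964655+12011282644725=71187132291275  T[21][11]=11·1900842429486+5917584964655=26826851689001  T[21][12]=12·411016633391+1900842429486=6833042030178  T[21][13]=13·61068660380+411016633391=1204909218331
row 22: T[22][10]=10·71187132291275+123272476465204=835143799377954  T[22][11]=11·26826851689001+71187132291275=366282500870286  T[22][12]=12·6833042030178+26826851689001=108823356051137  T[22][13]=13·1204909218331+6833042030178=22496861868481
Read S(22,10) = 835143799377954, S(22,11) = 366282500870286, S(22,12) = 108823356051137, S(22,13) = 22496861868481.

835143799377954, 366282500870286, 108823356051137, 22496861868481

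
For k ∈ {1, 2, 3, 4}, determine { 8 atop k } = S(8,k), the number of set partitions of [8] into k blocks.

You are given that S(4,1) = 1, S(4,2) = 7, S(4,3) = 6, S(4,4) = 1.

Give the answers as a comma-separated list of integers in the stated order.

row 5: T[5][1]=1·1+0=1  T[5][2]=2·7+1=15  T[5][3]=3·6+7=25  T[5][4]=4·1+6=10
row 6: T[6][1]=1·1+0=1  T[6][2]=2·15+1=31  T[6][3]=3·25+15=90  T[6][4]=4·10+25=65
row 7: T[7][1]=1·1+0=1  T[7][2]=2·31+1=63  T[7][3]=3·90+31=301  T[7][4]=4·65+90=350
row 8: T[8][1]=1·1+0=1  T[8][2]=2·63+1=127  T[8][3]=3·301+63=966  T[8][4]=4·350+301=1701
Read S(8,1) = 1, S(8,2) = 127, S(8,3) = 966, S(8,4) = 1701.

1, 127, 966, 1701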